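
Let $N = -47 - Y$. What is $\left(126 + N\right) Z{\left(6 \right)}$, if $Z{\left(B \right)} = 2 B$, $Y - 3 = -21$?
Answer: $1164$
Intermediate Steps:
$Y = -18$ ($Y = 3 - 21 = -18$)
$N = -29$ ($N = -47 - -18 = -47 + 18 = -29$)
$\left(126 + N\right) Z{\left(6 \right)} = \left(126 - 29\right) 2 \cdot 6 = 97 \cdot 12 = 1164$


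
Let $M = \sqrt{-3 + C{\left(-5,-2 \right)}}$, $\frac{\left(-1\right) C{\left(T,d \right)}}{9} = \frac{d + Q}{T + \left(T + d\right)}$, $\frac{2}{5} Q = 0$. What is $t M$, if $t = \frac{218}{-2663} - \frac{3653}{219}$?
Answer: $- \frac{9775681 i \sqrt{2}}{388798} \approx - 35.558 i$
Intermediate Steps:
$Q = 0$ ($Q = \frac{5}{2} \cdot 0 = 0$)
$C{\left(T,d \right)} = - \frac{9 d}{d + 2 T}$ ($C{\left(T,d \right)} = - 9 \frac{d + 0}{T + \left(T + d\right)} = - 9 \frac{d}{d + 2 T} = - \frac{9 d}{d + 2 T}$)
$M = \frac{3 i \sqrt{2}}{2}$ ($M = \sqrt{-3 - - \frac{18}{-2 + 2 \left(-5\right)}} = \sqrt{-3 - - \frac{18}{-2 - 10}} = \sqrt{-3 - - \frac{18}{-12}} = \sqrt{-3 - \left(-18\right) \left(- \frac{1}{12}\right)} = \sqrt{-3 - \frac{3}{2}} = \sqrt{- \frac{9}{2}} = \frac{3 i \sqrt{2}}{2} \approx 2.1213 i$)
$t = - \frac{9775681}{583197}$ ($t = 218 \left(- \frac{1}{2663}\right) - \frac{3653}{219} = - \frac{218}{2663} - \frac{3653}{219} = - \frac{9775681}{583197} \approx -16.762$)
$t M = - \frac{9775681 \frac{3 i \sqrt{2}}{2}}{583197} = - \frac{9775681 i \sqrt{2}}{388798}$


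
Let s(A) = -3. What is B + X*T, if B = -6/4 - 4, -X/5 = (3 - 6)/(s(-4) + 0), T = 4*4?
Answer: -171/2 ≈ -85.500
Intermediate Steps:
T = 16
X = -5 (X = -5*(3 - 6)/(-3 + 0) = -(-15)/(-3) = -(-15)*(-1)/3 = -5*1 = -5)
B = -11/2 (B = -6*1/4 - 4 = -3/2 - 4 = -11/2 ≈ -5.5000)
B + X*T = -11/2 - 5*16 = -11/2 - 80 = -171/2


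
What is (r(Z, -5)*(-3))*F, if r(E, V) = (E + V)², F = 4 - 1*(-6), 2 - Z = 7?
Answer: -3000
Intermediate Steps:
Z = -5 (Z = 2 - 1*7 = 2 - 7 = -5)
F = 10 (F = 4 + 6 = 10)
(r(Z, -5)*(-3))*F = ((-5 - 5)²*(-3))*10 = ((-10)²*(-3))*10 = (100*(-3))*10 = -300*10 = -3000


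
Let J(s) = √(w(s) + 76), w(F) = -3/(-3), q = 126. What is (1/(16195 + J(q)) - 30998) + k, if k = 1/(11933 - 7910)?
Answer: -32707359113123959/1055144184804 - √77/262277948 ≈ -30998.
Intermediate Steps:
w(F) = 1 (w(F) = -3*(-⅓) = 1)
J(s) = √77 (J(s) = √(1 + 76) = √77)
k = 1/4023 ≈ 0.00024857
(1/(16195 + J(q)) - 30998) + k = (1/(16195 + √77) - 30998) + 1/4023 = (-30998 + 1/(16195 + √77)) + 1/4023 = -124704953/4023 + 1/(16195 + √77)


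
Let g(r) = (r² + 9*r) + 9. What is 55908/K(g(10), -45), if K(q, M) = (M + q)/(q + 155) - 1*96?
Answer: -9895716/16915 ≈ -585.03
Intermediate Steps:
g(r) = 9 + r² + 9*r
K(q, M) = -96 + (M + q)/(155 + q) (K(q, M) = (M + q)/(155 + q) - 96 = -96 + (M + q)/(155 + q))
55908/K(g(10), -45) = 55908/(((-14880 - 45 - 95*(9 + 10² + 9*10))/(155 + (9 + 10² + 9*10)))) = 55908/(((-14880 - 45 - 95*(9 + 100 + 90))/(155 + (9 + 100 + 90)))) = 55908/(((-14880 - 45 - 95*199)/(155 + 199))) = 55908/(((-14880 - 45 - 18905)/354)) = 55908/(((1/354)*(-33830))) = 55908/(-16915/177) = 55908*(-177/16915) = -9895716/16915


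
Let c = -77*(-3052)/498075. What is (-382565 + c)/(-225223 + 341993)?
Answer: -190545827371/58160217750 ≈ -3.2762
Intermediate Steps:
c = 235004/498075 (c = 235004*(1/498075) = 235004/498075 ≈ 0.47182)
(-382565 + c)/(-225223 + 341993) = (-382565 + 235004/498075)/(-225223 + 341993) = -190545827371/498075/116770 = -190545827371/498075*1/116770 = -190545827371/58160217750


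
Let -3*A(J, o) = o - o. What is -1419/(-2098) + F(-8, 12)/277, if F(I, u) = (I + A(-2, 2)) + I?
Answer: 359495/581146 ≈ 0.61860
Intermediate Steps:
A(J, o) = 0 (A(J, o) = -(o - o)/3 = -⅓*0 = 0)
F(I, u) = 2*I (F(I, u) = (I + 0) + I = I + I = 2*I)
-1419/(-2098) + F(-8, 12)/277 = -1419/(-2098) + (2*(-8))/277 = -1419*(-1/2098) - 16*1/277 = 1419/2098 - 16/277 = 359495/581146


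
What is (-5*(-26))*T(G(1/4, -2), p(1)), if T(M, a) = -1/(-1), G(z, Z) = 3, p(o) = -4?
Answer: 130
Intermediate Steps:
T(M, a) = 1 (T(M, a) = -1*(-1) = 1)
(-5*(-26))*T(G(1/4, -2), p(1)) = -5*(-26)*1 = 130*1 = 130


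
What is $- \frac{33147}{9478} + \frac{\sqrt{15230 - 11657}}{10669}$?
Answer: $- \frac{33147}{9478} + \frac{3 \sqrt{397}}{10669} \approx -3.4917$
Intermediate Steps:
$- \frac{33147}{9478} + \frac{\sqrt{15230 - 11657}}{10669} = \left(-33147\right) \frac{1}{9478} + \sqrt{3573} \cdot \frac{1}{10669} = - \frac{33147}{9478} + 3 \sqrt{397} \cdot \frac{1}{10669} = - \frac{33147}{9478} + \frac{3 \sqrt{397}}{10669}$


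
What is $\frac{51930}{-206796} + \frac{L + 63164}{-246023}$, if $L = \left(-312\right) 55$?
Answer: $- \frac{3714902929}{8479428718} \approx -0.43811$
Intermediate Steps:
$L = -17160$
$\frac{51930}{-206796} + \frac{L + 63164}{-246023} = \frac{51930}{-206796} + \frac{-17160 + 63164}{-246023} = 51930 \left(- \frac{1}{206796}\right) + 46004 \left(- \frac{1}{246023}\right) = - \frac{8655}{34466} - \frac{46004}{246023} = - \frac{3714902929}{8479428718}$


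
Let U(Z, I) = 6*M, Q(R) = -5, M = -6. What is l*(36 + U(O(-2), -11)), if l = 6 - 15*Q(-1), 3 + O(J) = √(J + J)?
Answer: 0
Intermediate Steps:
O(J) = -3 + √2*√J (O(J) = -3 + √(J + J) = -3 + √(2*J) = -3 + √2*√J)
U(Z, I) = -36 (U(Z, I) = 6*(-6) = -36)
l = 81 (l = 6 - 15*(-5) = 6 + 75 = 81)
l*(36 + U(O(-2), -11)) = 81*(36 - 36) = 81*0 = 0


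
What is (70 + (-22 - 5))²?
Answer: 1849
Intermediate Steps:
(70 + (-22 - 5))² = (70 - 27)² = 43² = 1849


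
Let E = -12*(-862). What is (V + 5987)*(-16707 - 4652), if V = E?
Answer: -348813829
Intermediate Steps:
E = 10344
V = 10344
(V + 5987)*(-16707 - 4652) = (10344 + 5987)*(-16707 - 4652) = 16331*(-21359) = -348813829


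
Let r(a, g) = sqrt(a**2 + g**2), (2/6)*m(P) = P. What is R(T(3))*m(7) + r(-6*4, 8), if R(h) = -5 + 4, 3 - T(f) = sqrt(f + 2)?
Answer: -21 + 8*sqrt(10) ≈ 4.2982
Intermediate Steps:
m(P) = 3*P
T(f) = 3 - sqrt(2 + f) (T(f) = 3 - sqrt(f + 2) = 3 - sqrt(2 + f))
R(h) = -1
R(T(3))*m(7) + r(-6*4, 8) = -3*7 + sqrt((-6*4)**2 + 8**2) = -1*21 + sqrt((-24)**2 + 64) = -21 + sqrt(576 + 64) = -21 + sqrt(640) = -21 + 8*sqrt(10)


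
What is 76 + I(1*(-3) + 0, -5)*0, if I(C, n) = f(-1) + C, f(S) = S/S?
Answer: 76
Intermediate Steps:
f(S) = 1
I(C, n) = 1 + C
76 + I(1*(-3) + 0, -5)*0 = 76 + (1 + (1*(-3) + 0))*0 = 76 + (1 + (-3 + 0))*0 = 76 + (1 - 3)*0 = 76 - 2*0 = 76 + 0 = 76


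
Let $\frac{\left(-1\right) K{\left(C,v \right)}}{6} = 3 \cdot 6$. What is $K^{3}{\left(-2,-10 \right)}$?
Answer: $-1259712$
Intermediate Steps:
$K{\left(C,v \right)} = -108$ ($K{\left(C,v \right)} = - 6 \cdot 3 \cdot 6 = \left(-6\right) 18 = -108$)
$K^{3}{\left(-2,-10 \right)} = \left(-108\right)^{3} = -1259712$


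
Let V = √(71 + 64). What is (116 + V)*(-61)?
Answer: -7076 - 183*√15 ≈ -7784.8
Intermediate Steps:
V = 3*√15 (V = √135 = 3*√15 ≈ 11.619)
(116 + V)*(-61) = (116 + 3*√15)*(-61) = -7076 - 183*√15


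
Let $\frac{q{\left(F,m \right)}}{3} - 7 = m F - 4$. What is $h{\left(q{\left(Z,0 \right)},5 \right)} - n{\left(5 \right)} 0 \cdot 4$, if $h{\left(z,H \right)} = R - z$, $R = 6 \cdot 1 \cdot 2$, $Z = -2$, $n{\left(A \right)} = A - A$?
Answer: $3$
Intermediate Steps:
$n{\left(A \right)} = 0$
$q{\left(F,m \right)} = 9 + 3 F m$ ($q{\left(F,m \right)} = 21 + 3 \left(m F - 4\right) = 21 + 3 \left(F m - 4\right) = 21 + 3 \left(-4 + F m\right) = 21 + \left(-12 + 3 F m\right) = 9 + 3 F m$)
$R = 12$ ($R = 6 \cdot 2 = 12$)
$h{\left(z,H \right)} = 12 - z$
$h{\left(q{\left(Z,0 \right)},5 \right)} - n{\left(5 \right)} 0 \cdot 4 = \left(12 - \left(9 + 3 \left(-2\right) 0\right)\right) - 0 \cdot 0 \cdot 4 = \left(12 - \left(9 + 0\right)\right) - 0 \cdot 4 = \left(12 - 9\right) - 0 = \left(12 - 9\right) + 0 = 3 + 0 = 3$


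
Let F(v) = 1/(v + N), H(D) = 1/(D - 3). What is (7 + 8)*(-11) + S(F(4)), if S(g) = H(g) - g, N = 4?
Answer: -30447/184 ≈ -165.47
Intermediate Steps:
H(D) = 1/(-3 + D)
F(v) = 1/(4 + v) (F(v) = 1/(v + 4) = 1/(4 + v))
S(g) = 1/(-3 + g) - g
(7 + 8)*(-11) + S(F(4)) = (7 + 8)*(-11) + (1 - (-3 + 1/(4 + 4))/(4 + 4))/(-3 + 1/(4 + 4)) = 15*(-11) + (1 - 1*(-3 + 1/8)/8)/(-3 + 1/8) = -165 + (1 - 1*⅛*(-3 + ⅛))/(-3 + ⅛) = -165 + (1 - 1*⅛*(-23/8))/(-23/8) = -165 - 8*(1 + 23/64)/23 = -165 - 8/23*87/64 = -165 - 87/184 = -30447/184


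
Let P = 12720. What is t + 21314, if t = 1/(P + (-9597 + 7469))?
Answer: 225757889/10592 ≈ 21314.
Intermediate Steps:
t = 1/10592 (t = 1/(12720 + (-9597 + 7469)) = 1/(12720 - 2128) = 1/10592 ≈ 9.4411e-5)
t + 21314 = 1/10592 + 21314 = 225757889/10592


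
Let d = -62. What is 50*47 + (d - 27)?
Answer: 2261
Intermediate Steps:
50*47 + (d - 27) = 50*47 + (-62 - 27) = 2350 - 89 = 2261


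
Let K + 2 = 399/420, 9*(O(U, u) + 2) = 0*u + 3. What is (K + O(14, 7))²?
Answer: 26569/3600 ≈ 7.3803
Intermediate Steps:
O(U, u) = -5/3 (O(U, u) = -2 + (0*u + 3)/9 = -2 + (0 + 3)/9 = -2 + (⅑)*3 = -2 + ⅓ = -5/3)
K = -21/20 (K = -2 + 399/420 = -2 + 399*(1/420) = -2 + 19/20 = -21/20 ≈ -1.0500)
(K + O(14, 7))² = (-21/20 - 5/3)² = (-163/60)² = 26569/3600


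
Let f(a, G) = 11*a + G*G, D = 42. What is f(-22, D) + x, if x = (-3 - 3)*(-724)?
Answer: 5866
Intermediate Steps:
f(a, G) = G**2 + 11*a (f(a, G) = 11*a + G**2 = G**2 + 11*a)
x = 4344 (x = -6*(-724) = 4344)
f(-22, D) + x = (42**2 + 11*(-22)) + 4344 = (1764 - 242) + 4344 = 1522 + 4344 = 5866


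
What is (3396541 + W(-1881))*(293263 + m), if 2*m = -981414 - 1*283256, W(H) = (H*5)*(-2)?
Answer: -1158049894272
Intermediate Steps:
W(H) = -10*H (W(H) = (5*H)*(-2) = -10*H)
m = -632335 (m = (-981414 - 1*283256)/2 = (-981414 - 283256)/2 = (1/2)*(-1264670) = -632335)
(3396541 + W(-1881))*(293263 + m) = (3396541 - 10*(-1881))*(293263 - 632335) = (3396541 + 18810)*(-339072) = 3415351*(-339072) = -1158049894272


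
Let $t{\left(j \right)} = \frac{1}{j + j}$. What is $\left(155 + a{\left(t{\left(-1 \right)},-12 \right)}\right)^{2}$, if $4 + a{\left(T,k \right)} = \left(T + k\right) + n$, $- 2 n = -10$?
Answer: $\frac{82369}{4} \approx 20592.0$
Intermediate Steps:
$n = 5$ ($n = \left(- \frac{1}{2}\right) \left(-10\right) = 5$)
$t{\left(j \right)} = \frac{1}{2 j}$
$a{\left(T,k \right)} = 1 + T + k$ ($a{\left(T,k \right)} = -4 + \left(\left(T + k\right) + 5\right) = -4 + \left(5 + T + k\right) = 1 + T + k$)
$\left(155 + a{\left(t{\left(-1 \right)},-12 \right)}\right)^{2} = \left(155 + \left(1 + \frac{1}{2 \left(-1\right)} - 12\right)\right)^{2} = \left(155 + \left(1 + \frac{1}{2} \left(-1\right) - 12\right)\right)^{2} = \left(155 - \frac{23}{2}\right)^{2} = \left(\frac{287}{2}\right)^{2} = \frac{82369}{4}$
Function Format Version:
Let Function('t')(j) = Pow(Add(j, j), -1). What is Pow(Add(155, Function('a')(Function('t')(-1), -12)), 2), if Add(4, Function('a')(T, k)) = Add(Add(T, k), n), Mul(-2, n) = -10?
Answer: Rational(82369, 4) ≈ 20592.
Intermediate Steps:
n = 5 (n = Mul(Rational(-1, 2), -10) = 5)
Function('t')(j) = Mul(Rational(1, 2), Pow(j, -1)) (Function('t')(j) = Pow(Mul(2, j), -1) = Mul(Rational(1, 2), Pow(j, -1)))
Function('a')(T, k) = Add(1, T, k) (Function('a')(T, k) = Add(-4, Add(Add(T, k), 5)) = Add(-4, Add(5, T, k)) = Add(1, T, k))
Pow(Add(155, Function('a')(Function('t')(-1), -12)), 2) = Pow(Add(155, Add(1, Mul(Rational(1, 2), Pow(-1, -1)), -12)), 2) = Pow(Add(155, Add(1, Mul(Rational(1, 2), -1), -12)), 2) = Pow(Add(155, Add(1, Rational(-1, 2), -12)), 2) = Pow(Add(155, Rational(-23, 2)), 2) = Pow(Rational(287, 2), 2) = Rational(82369, 4)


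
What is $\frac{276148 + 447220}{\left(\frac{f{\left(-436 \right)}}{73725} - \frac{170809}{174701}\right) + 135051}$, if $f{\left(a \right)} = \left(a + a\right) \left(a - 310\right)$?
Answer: $\frac{4658428876782900}{869767569485431} \approx 5.3559$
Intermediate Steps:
$f{\left(a \right)} = 2 a \left(-310 + a\right)$
$\frac{276148 + 447220}{\left(\frac{f{\left(-436 \right)}}{73725} - \frac{170809}{174701}\right) + 135051} = \frac{276148 + 447220}{\left(\frac{2 \left(-436\right) \left(-310 - 436\right)}{73725} - \frac{170809}{174701}\right) + 135051} = \frac{723368}{\left(2 \left(-436\right) \left(-746\right) \frac{1}{73725} - \frac{170809}{174701}\right) + 135051} = \frac{723368}{\left(650512 \cdot \frac{1}{73725} - \frac{170809}{174701}\right) + 135051} = \frac{723368}{\left(\frac{650512}{73725} - \frac{170809}{174701}\right) + 135051} = \frac{723368}{\frac{101052203387}{12879831225} + 135051} = \frac{723368}{\frac{1739535138970862}{12879831225}} = 723368 \cdot \frac{12879831225}{1739535138970862} = \frac{4658428876782900}{869767569485431}$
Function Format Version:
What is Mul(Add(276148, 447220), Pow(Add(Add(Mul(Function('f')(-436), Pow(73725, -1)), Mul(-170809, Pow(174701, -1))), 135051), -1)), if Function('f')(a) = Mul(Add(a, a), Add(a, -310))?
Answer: Rational(4658428876782900, 869767569485431) ≈ 5.3559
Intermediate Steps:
Function('f')(a) = Mul(2, a, Add(-310, a)) (Function('f')(a) = Mul(Mul(2, a), Add(-310, a)) = Mul(2, a, Add(-310, a)))
Mul(Add(276148, 447220), Pow(Add(Add(Mul(Function('f')(-436), Pow(73725, -1)), Mul(-170809, Pow(174701, -1))), 135051), -1)) = Mul(Add(276148, 447220), Pow(Add(Add(Mul(Mul(2, -436, Add(-310, -436)), Pow(73725, -1)), Mul(-170809, Pow(174701, -1))), 135051), -1)) = Mul(723368, Pow(Add(Add(Mul(Mul(2, -436, -746), Rational(1, 73725)), Mul(-170809, Rational(1, 174701))), 135051), -1)) = Mul(723368, Pow(Add(Add(Mul(650512, Rational(1, 73725)), Rational(-170809, 174701)), 135051), -1)) = Mul(723368, Pow(Add(Add(Rational(650512, 73725), Rational(-170809, 174701)), 135051), -1)) = Mul(723368, Pow(Add(Rational(101052203387, 12879831225), 135051), -1)) = Mul(723368, Pow(Rational(1739535138970862, 12879831225), -1)) = Mul(723368, Rational(12879831225, 1739535138970862)) = Rational(4658428876782900, 869767569485431)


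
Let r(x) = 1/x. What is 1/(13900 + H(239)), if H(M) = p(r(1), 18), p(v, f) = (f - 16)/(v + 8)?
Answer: 9/125102 ≈ 7.1941e-5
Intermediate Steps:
r(x) = 1/x
p(v, f) = (-16 + f)/(8 + v)
H(M) = 2/9 (H(M) = (-16 + 18)/(8 + 1/1) = 2/(8 + 1) = 2/9)
1/(13900 + H(239)) = 1/(13900 + 2/9) = 1/(125102/9) = 9/125102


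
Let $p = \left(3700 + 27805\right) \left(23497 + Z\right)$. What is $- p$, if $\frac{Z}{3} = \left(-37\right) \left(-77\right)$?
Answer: $-1009546220$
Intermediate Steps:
$Z = 8547$ ($Z = 3 \left(\left(-37\right) \left(-77\right)\right) = 3 \cdot 2849 = 8547$)
$p = 1009546220$ ($p = \left(3700 + 27805\right) \left(23497 + 8547\right) = 31505 \cdot 32044 = 1009546220$)
$- p = \left(-1\right) 1009546220 = -1009546220$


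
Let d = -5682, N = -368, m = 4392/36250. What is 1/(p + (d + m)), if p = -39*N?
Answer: 18125/157145946 ≈ 0.00011534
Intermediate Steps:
m = 2196/18125 (m = 4392*(1/36250) = 2196/18125 ≈ 0.12116)
p = 14352 (p = -39*(-368) = 14352)
1/(p + (d + m)) = 1/(14352 + (-5682 + 2196/18125)) = 1/(14352 - 102984054/18125) = 1/(157145946/18125) = 18125/157145946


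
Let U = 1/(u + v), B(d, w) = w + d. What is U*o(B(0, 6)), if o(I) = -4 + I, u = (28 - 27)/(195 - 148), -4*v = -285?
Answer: 376/13399 ≈ 0.028062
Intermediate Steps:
v = 285/4 (v = -¼*(-285) = 285/4 ≈ 71.250)
u = 1/47 ≈ 0.021277
B(d, w) = d + w
U = 188/13399 (U = 1/(1/47 + 285/4) = 1/(13399/188) = 188/13399 ≈ 0.014031)
U*o(B(0, 6)) = 188*(-4 + (0 + 6))/13399 = 188*(-4 + 6)/13399 = (188/13399)*2 = 376/13399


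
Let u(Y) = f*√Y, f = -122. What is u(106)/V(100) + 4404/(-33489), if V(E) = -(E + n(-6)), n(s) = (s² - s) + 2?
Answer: -1468/11163 + 61*√106/72 ≈ 8.5912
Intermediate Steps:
n(s) = 2 + s² - s
u(Y) = -122*√Y
V(E) = -44 - E (V(E) = -(E + (2 + (-6)² - 1*(-6))) = -(E + (2 + 36 + 6)) = -(E + 44) = -(44 + E) = -44 - E)
u(106)/V(100) + 4404/(-33489) = (-122*√106)/(-44 - 1*100) + 4404/(-33489) = (-122*√106)/(-44 - 100) + 4404*(-1/33489) = -122*√106/(-144) - 1468/11163 = -122*√106*(-1/144) - 1468/11163 = 61*√106/72 - 1468/11163 = -1468/11163 + 61*√106/72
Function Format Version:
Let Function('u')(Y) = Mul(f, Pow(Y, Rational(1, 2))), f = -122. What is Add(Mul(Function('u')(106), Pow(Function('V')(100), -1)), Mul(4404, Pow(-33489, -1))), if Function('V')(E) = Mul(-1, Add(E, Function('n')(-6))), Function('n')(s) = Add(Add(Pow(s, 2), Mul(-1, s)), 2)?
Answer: Add(Rational(-1468, 11163), Mul(Rational(61, 72), Pow(106, Rational(1, 2)))) ≈ 8.5912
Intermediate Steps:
Function('n')(s) = Add(2, Pow(s, 2), Mul(-1, s))
Function('u')(Y) = Mul(-122, Pow(Y, Rational(1, 2)))
Function('V')(E) = Add(-44, Mul(-1, E)) (Function('V')(E) = Mul(-1, Add(E, Add(2, Pow(-6, 2), Mul(-1, -6)))) = Mul(-1, Add(E, Add(2, 36, 6))) = Mul(-1, Add(E, 44)) = Mul(-1, Add(44, E)) = Add(-44, Mul(-1, E)))
Add(Mul(Function('u')(106), Pow(Function('V')(100), -1)), Mul(4404, Pow(-33489, -1))) = Add(Mul(Mul(-122, Pow(106, Rational(1, 2))), Pow(Add(-44, Mul(-1, 100)), -1)), Mul(4404, Pow(-33489, -1))) = Add(Mul(Mul(-122, Pow(106, Rational(1, 2))), Pow(Add(-44, -100), -1)), Mul(4404, Rational(-1, 33489))) = Add(Mul(Mul(-122, Pow(106, Rational(1, 2))), Pow(-144, -1)), Rational(-1468, 11163)) = Add(Mul(Mul(-122, Pow(106, Rational(1, 2))), Rational(-1, 144)), Rational(-1468, 11163)) = Add(Mul(Rational(61, 72), Pow(106, Rational(1, 2))), Rational(-1468, 11163)) = Add(Rational(-1468, 11163), Mul(Rational(61, 72), Pow(106, Rational(1, 2))))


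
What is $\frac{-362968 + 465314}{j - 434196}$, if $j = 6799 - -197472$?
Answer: $- \frac{102346}{229925} \approx -0.44513$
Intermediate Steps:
$j = 204271$ ($j = 6799 + 197472 = 204271$)
$\frac{-362968 + 465314}{j - 434196} = \frac{-362968 + 465314}{204271 - 434196} = \frac{102346}{-229925} = 102346 \left(- \frac{1}{229925}\right) = - \frac{102346}{229925}$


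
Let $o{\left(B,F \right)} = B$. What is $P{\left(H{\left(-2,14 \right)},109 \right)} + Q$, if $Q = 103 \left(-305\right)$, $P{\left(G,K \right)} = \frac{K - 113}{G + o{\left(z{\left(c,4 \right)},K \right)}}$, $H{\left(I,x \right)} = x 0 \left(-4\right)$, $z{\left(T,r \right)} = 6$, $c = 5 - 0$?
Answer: $- \frac{94247}{3} \approx -31416.0$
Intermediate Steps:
$c = 5$ ($c = 5 + 0 = 5$)
$H{\left(I,x \right)} = 0$ ($H{\left(I,x \right)} = 0 \left(-4\right) = 0$)
$P{\left(G,K \right)} = \frac{-113 + K}{6 + G}$ ($P{\left(G,K \right)} = \frac{K - 113}{G + 6} = \frac{-113 + K}{6 + G}$)
$Q = -31415$
$P{\left(H{\left(-2,14 \right)},109 \right)} + Q = \frac{-113 + 109}{6 + 0} - 31415 = \frac{1}{6} \left(-4\right) - 31415 = - \frac{2}{3} - 31415 = - \frac{94247}{3}$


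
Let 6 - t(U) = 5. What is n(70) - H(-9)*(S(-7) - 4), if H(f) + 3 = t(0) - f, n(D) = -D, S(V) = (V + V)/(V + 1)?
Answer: -175/3 ≈ -58.333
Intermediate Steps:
t(U) = 1 (t(U) = 6 - 1*5 = 6 - 5 = 1)
S(V) = 2*V/(1 + V) (S(V) = (2*V)/(1 + V) = 2*V/(1 + V))
H(f) = -2 - f (H(f) = -3 + (1 - f) = -2 - f)
n(70) - H(-9)*(S(-7) - 4) = -1*70 - (-2 - 1*(-9))*(2*(-7)/(1 - 7) - 4) = -70 - (-2 + 9)*(2*(-7)/(-6) - 4) = -70 - 7*(2*(-7)*(-1/6) - 4) = -70 - 7*(7/3 - 4) = -70 - 7*(-5)/3 = -70 - 1*(-35/3) = -70 + 35/3 = -175/3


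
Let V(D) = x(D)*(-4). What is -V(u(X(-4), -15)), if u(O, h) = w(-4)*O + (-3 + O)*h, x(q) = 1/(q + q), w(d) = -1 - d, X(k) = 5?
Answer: -2/15 ≈ -0.13333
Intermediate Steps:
x(q) = 1/(2*q)
u(O, h) = 3*O + h*(-3 + O) (u(O, h) = (-1 - 1*(-4))*O + (-3 + O)*h = (-1 + 4)*O + h*(-3 + O) = 3*O + h*(-3 + O))
V(D) = -2/D (V(D) = (1/(2*D))*(-4) = -2/D)
-V(u(X(-4), -15)) = -(-2)/(-3*(-15) + 3*5 + 5*(-15)) = -(-2)/(45 + 15 - 75) = -(-2)/(-15) = -(-2)*(-1)/15 = -1*2/15 = -2/15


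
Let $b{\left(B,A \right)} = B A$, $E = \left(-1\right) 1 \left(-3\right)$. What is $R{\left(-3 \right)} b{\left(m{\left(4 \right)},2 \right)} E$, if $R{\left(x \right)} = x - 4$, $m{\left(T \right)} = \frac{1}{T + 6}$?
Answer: $- \frac{21}{5} \approx -4.2$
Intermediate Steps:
$E = 3$ ($E = \left(-1\right) \left(-3\right) = 3$)
$m{\left(T \right)} = \frac{1}{6 + T}$
$b{\left(B,A \right)} = A B$
$R{\left(x \right)} = -4 + x$
$R{\left(-3 \right)} b{\left(m{\left(4 \right)},2 \right)} E = \left(-4 - 3\right) \frac{2}{6 + 4} \cdot 3 = - 7 \cdot \frac{2}{10} \cdot 3 = - 7 \cdot 2 \cdot \frac{1}{10} \cdot 3 = \left(-7\right) \frac{1}{5} \cdot 3 = \left(- \frac{7}{5}\right) 3 = - \frac{21}{5}$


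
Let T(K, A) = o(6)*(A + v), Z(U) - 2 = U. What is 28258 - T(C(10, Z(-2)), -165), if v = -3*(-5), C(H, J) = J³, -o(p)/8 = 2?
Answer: 25858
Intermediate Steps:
Z(U) = 2 + U
o(p) = -16 (o(p) = -8*2 = -16)
v = 15
T(K, A) = -240 - 16*A (T(K, A) = -16*(A + 15) = -16*(15 + A) = -240 - 16*A)
28258 - T(C(10, Z(-2)), -165) = 28258 - (-240 - 16*(-165)) = 28258 - (-240 + 2640) = 28258 - 1*2400 = 28258 - 2400 = 25858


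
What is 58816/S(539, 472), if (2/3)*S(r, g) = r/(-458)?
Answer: -53875456/1617 ≈ -33318.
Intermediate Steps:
S(r, g) = -3*r/916 (S(r, g) = 3*(r/(-458))/2 = 3*(r*(-1/458))/2 = 3*(-r/458)/2 = -3*r/916)
58816/S(539, 472) = 58816/((-3/916*539)) = 58816/(-1617/916) = 58816*(-916/1617) = -53875456/1617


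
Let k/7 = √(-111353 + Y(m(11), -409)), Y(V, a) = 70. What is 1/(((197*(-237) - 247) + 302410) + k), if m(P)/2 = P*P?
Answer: 13446/3435390397 - 7*I*√111283/65272417543 ≈ 3.914e-6 - 3.5775e-8*I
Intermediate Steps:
m(P) = 2*P² (m(P) = 2*(P*P) = 2*P²)
k = 7*I*√111283 (k = 7*√(-111353 + 70) = 7*√(-111283) = 7*(I*√111283) = 7*I*√111283 ≈ 2335.1*I)
1/(((197*(-237) - 247) + 302410) + k) = 1/(((197*(-237) - 247) + 302410) + 7*I*√111283) = 1/(((-46689 - 247) + 302410) + 7*I*√111283) = 1/((-46936 + 302410) + 7*I*√111283) = 1/(255474 + 7*I*√111283)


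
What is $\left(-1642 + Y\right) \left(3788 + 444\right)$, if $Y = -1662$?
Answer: $-13982528$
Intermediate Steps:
$\left(-1642 + Y\right) \left(3788 + 444\right) = \left(-1642 - 1662\right) \left(3788 + 444\right) = \left(-3304\right) 4232 = -13982528$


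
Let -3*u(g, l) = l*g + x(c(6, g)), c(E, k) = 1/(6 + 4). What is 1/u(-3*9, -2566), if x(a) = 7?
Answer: -3/69289 ≈ -4.3297e-5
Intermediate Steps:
c(E, k) = 1/10
u(g, l) = -7/3 - g*l/3 (u(g, l) = -(l*g + 7)/3 = -(g*l + 7)/3 = -(7 + g*l)/3 = -7/3 - g*l/3)
1/u(-3*9, -2566) = 1/(-7/3 - 1/3*(-3*9)*(-2566)) = 1/(-7/3 - 1/3*(-27)*(-2566)) = 1/(-7/3 - 23094) = 1/(-69289/3) = -3/69289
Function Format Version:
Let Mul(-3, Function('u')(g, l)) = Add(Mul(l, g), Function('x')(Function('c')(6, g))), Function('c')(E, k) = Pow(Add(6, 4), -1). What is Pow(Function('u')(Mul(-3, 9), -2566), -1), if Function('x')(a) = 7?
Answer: Rational(-3, 69289) ≈ -4.3297e-5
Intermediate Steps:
Function('c')(E, k) = Rational(1, 10) (Function('c')(E, k) = Pow(10, -1) = Rational(1, 10))
Function('u')(g, l) = Add(Rational(-7, 3), Mul(Rational(-1, 3), g, l)) (Function('u')(g, l) = Mul(Rational(-1, 3), Add(Mul(l, g), 7)) = Mul(Rational(-1, 3), Add(Mul(g, l), 7)) = Mul(Rational(-1, 3), Add(7, Mul(g, l))) = Add(Rational(-7, 3), Mul(Rational(-1, 3), g, l)))
Pow(Function('u')(Mul(-3, 9), -2566), -1) = Pow(Add(Rational(-7, 3), Mul(Rational(-1, 3), Mul(-3, 9), -2566)), -1) = Pow(Add(Rational(-7, 3), Mul(Rational(-1, 3), -27, -2566)), -1) = Pow(Add(Rational(-7, 3), -23094), -1) = Pow(Rational(-69289, 3), -1) = Rational(-3, 69289)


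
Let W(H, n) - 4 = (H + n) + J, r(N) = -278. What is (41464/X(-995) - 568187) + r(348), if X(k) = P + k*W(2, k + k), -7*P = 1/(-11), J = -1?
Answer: -10806574392014/19010097 ≈ -5.6847e+5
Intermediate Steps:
P = 1/77 (P = -1/7/(-11) = -1/7*(-1/11) = 1/77 ≈ 0.012987)
W(H, n) = 3 + H + n (W(H, n) = 4 + ((H + n) - 1) = 4 + (-1 + H + n) = 3 + H + n)
X(k) = 1/77 + k*(5 + 2*k) (X(k) = 1/77 + k*(3 + 2 + (k + k)) = 1/77 + k*(3 + 2 + 2*k) = 1/77 + k*(5 + 2*k))
(41464/X(-995) - 568187) + r(348) = (41464/(1/77 - 995*(5 + 2*(-995))) - 568187) - 278 = (41464/(1/77 - 995*(5 - 1990)) - 568187) - 278 = (41464/(1/77 - 995*(-1985)) - 568187) - 278 = (41464/(1/77 + 1975075) - 568187) - 278 = (41464/(152080776/77) - 568187) - 278 = (41464*(77/152080776) - 568187) - 278 = (399091/19010097 - 568187) - 278 = -10801289585048/19010097 - 278 = -10806574392014/19010097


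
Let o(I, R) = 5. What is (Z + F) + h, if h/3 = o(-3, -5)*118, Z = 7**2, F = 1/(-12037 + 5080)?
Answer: 12654782/6957 ≈ 1819.0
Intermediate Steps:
F = -1/6957 (F = 1/(-6957) = -1/6957 ≈ -0.00014374)
Z = 49
h = 1770 (h = 3*(5*118) = 3*590 = 1770)
(Z + F) + h = (49 - 1/6957) + 1770 = 340892/6957 + 1770 = 12654782/6957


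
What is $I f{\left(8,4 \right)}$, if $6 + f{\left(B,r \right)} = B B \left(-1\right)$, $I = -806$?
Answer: $56420$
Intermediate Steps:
$f{\left(B,r \right)} = -6 - B^{2}$ ($f{\left(B,r \right)} = -6 + B B \left(-1\right) = -6 + B^{2} \left(-1\right) = -6 - B^{2}$)
$I f{\left(8,4 \right)} = - 806 \left(-6 - 8^{2}\right) = - 806 \left(-6 - 64\right) = \left(-806\right) \left(-70\right) = 56420$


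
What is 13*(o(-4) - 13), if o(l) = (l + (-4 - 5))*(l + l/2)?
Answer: 845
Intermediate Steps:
o(l) = 3*l*(-9 + l)/2 (o(l) = (l - 9)*(l + l*(½)) = (-9 + l)*(l + l/2) = (-9 + l)*(3*l/2) = 3*l*(-9 + l)/2)
13*(o(-4) - 13) = 13*((3/2)*(-4)*(-9 - 4) - 13) = 13*((3/2)*(-4)*(-13) - 13) = 13*(78 - 13) = 13*65 = 845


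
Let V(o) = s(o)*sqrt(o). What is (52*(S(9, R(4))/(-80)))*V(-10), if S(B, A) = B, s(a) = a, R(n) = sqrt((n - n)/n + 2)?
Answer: 117*I*sqrt(10)/2 ≈ 184.99*I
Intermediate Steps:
R(n) = sqrt(2) (R(n) = sqrt(0/n + 2) = sqrt(0 + 2) = sqrt(2))
V(o) = o**(3/2) (V(o) = o*sqrt(o) = o**(3/2))
(52*(S(9, R(4))/(-80)))*V(-10) = (52*(9/(-80)))*(-10)**(3/2) = (52*(9*(-1/80)))*(-10*I*sqrt(10)) = (52*(-9/80))*(-10*I*sqrt(10)) = -(-117)*I*sqrt(10)/2 = 117*I*sqrt(10)/2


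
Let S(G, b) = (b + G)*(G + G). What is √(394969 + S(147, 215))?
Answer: √501397 ≈ 708.09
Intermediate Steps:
S(G, b) = 2*G*(G + b) (S(G, b) = (G + b)*(2*G) = 2*G*(G + b))
√(394969 + S(147, 215)) = √(394969 + 2*147*(147 + 215)) = √(394969 + 2*147*362) = √(394969 + 106428) = √501397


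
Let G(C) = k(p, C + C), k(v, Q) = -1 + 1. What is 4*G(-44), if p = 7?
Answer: 0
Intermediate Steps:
k(v, Q) = 0
G(C) = 0
4*G(-44) = 4*0 = 0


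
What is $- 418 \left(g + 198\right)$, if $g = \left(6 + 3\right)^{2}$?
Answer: $-116622$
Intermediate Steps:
$g = 81$ ($g = 9^{2} = 81$)
$- 418 \left(g + 198\right) = - 418 \left(81 + 198\right) = \left(-418\right) 279 = -116622$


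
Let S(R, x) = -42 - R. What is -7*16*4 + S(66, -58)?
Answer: -556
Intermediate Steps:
-7*16*4 + S(66, -58) = -7*16*4 + (-42 - 1*66) = -112*4 + (-42 - 66) = -448 - 108 = -556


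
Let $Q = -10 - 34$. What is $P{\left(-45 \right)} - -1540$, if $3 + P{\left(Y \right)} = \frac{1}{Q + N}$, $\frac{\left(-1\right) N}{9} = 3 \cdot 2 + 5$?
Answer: $\frac{219790}{143} \approx 1537.0$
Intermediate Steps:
$N = -99$ ($N = - 9 \left(3 \cdot 2 + 5\right) = - 9 \left(6 + 5\right) = \left(-9\right) 11 = -99$)
$Q = -44$ ($Q = -10 - 34 = -44$)
$P{\left(Y \right)} = - \frac{430}{143}$ ($P{\left(Y \right)} = -3 + \frac{1}{-44 - 99} = -3 + \frac{1}{-143} = -3 - \frac{1}{143} = - \frac{430}{143}$)
$P{\left(-45 \right)} - -1540 = - \frac{430}{143} - -1540 = - \frac{430}{143} + 1540 = \frac{219790}{143}$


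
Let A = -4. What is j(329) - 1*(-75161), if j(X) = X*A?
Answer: 73845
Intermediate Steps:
j(X) = -4*X (j(X) = X*(-4) = -4*X)
j(329) - 1*(-75161) = -4*329 - 1*(-75161) = -1316 + 75161 = 73845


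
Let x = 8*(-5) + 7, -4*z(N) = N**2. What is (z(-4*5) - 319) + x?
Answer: -452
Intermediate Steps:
z(N) = -N**2/4
x = -33 (x = -40 + 7 = -33)
(z(-4*5) - 319) + x = (-(-4*5)**2/4 - 319) - 33 = (-1/4*(-20)**2 - 319) - 33 = (-1/4*400 - 319) - 33 = (-100 - 319) - 33 = -419 - 33 = -452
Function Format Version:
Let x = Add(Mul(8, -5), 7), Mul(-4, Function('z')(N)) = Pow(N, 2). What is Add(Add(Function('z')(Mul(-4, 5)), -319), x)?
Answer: -452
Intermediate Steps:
Function('z')(N) = Mul(Rational(-1, 4), Pow(N, 2))
x = -33 (x = Add(-40, 7) = -33)
Add(Add(Function('z')(Mul(-4, 5)), -319), x) = Add(Add(Mul(Rational(-1, 4), Pow(Mul(-4, 5), 2)), -319), -33) = Add(Add(Mul(Rational(-1, 4), Pow(-20, 2)), -319), -33) = Add(Add(Mul(Rational(-1, 4), 400), -319), -33) = Add(Add(-100, -319), -33) = Add(-419, -33) = -452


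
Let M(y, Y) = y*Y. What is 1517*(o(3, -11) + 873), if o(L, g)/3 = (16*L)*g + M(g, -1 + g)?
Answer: -477855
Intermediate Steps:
M(y, Y) = Y*y
o(L, g) = 3*g*(-1 + g) + 48*L*g (o(L, g) = 3*((16*L)*g + (-1 + g)*g) = 3*(16*L*g + g*(-1 + g)) = 3*(g*(-1 + g) + 16*L*g) = 3*g*(-1 + g) + 48*L*g)
1517*(o(3, -11) + 873) = 1517*(3*(-11)*(-1 - 11 + 16*3) + 873) = 1517*(3*(-11)*(-1 - 11 + 48) + 873) = 1517*(3*(-11)*36 + 873) = 1517*(-1188 + 873) = 1517*(-315) = -477855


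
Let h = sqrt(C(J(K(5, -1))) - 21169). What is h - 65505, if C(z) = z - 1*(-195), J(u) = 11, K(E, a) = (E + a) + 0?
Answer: -65505 + I*sqrt(20963) ≈ -65505.0 + 144.79*I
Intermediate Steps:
K(E, a) = E + a
C(z) = 195 + z (C(z) = z + 195 = 195 + z)
h = I*sqrt(20963) (h = sqrt((195 + 11) - 21169) = sqrt(206 - 21169) = sqrt(-20963) = I*sqrt(20963) ≈ 144.79*I)
h - 65505 = I*sqrt(20963) - 65505 = -65505 + I*sqrt(20963)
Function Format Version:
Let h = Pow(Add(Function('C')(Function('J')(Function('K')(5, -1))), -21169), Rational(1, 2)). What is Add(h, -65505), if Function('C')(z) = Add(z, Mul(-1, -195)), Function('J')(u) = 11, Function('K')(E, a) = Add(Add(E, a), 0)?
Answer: Add(-65505, Mul(I, Pow(20963, Rational(1, 2)))) ≈ Add(-65505., Mul(144.79, I))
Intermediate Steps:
Function('K')(E, a) = Add(E, a)
Function('C')(z) = Add(195, z) (Function('C')(z) = Add(z, 195) = Add(195, z))
h = Mul(I, Pow(20963, Rational(1, 2))) (h = Pow(Add(Add(195, 11), -21169), Rational(1, 2)) = Pow(Add(206, -21169), Rational(1, 2)) = Pow(-20963, Rational(1, 2)) = Mul(I, Pow(20963, Rational(1, 2))) ≈ Mul(144.79, I))
Add(h, -65505) = Add(Mul(I, Pow(20963, Rational(1, 2))), -65505) = Add(-65505, Mul(I, Pow(20963, Rational(1, 2))))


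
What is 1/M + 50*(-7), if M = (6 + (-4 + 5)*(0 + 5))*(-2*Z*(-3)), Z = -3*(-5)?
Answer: -346499/990 ≈ -350.00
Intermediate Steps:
Z = 15
M = 990 (M = (6 + (-4 + 5)*(0 + 5))*(-2*15*(-3)) = (6 + 1*5)*(-30*(-3)) = (6 + 5)*90 = 11*90 = 990)
1/M + 50*(-7) = 1/990 + 50*(-7) = 1/990 - 350 = -346499/990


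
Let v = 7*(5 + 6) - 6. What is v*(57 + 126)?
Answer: 12993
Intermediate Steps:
v = 71 (v = 7*11 - 6 = 77 - 6 = 71)
v*(57 + 126) = 71*(57 + 126) = 71*183 = 12993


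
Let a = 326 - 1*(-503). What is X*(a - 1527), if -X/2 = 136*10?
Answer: 1898560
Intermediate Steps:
a = 829 (a = 326 + 503 = 829)
X = -2720 (X = -272*10 = -2*1360 = -2720)
X*(a - 1527) = -2720*(829 - 1527) = -2720*(-698) = 1898560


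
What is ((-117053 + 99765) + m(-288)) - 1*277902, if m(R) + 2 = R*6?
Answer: -296920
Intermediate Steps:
m(R) = -2 + 6*R (m(R) = -2 + R*6 = -2 + 6*R)
((-117053 + 99765) + m(-288)) - 1*277902 = ((-117053 + 99765) + (-2 + 6*(-288))) - 1*277902 = (-17288 + (-2 - 1728)) - 277902 = (-17288 - 1730) - 277902 = -19018 - 277902 = -296920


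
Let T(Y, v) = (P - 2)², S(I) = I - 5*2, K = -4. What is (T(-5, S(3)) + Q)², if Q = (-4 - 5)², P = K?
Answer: 13689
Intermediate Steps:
P = -4
Q = 81 (Q = (-9)² = 81)
S(I) = -10 + I (S(I) = I - 10 = -10 + I)
T(Y, v) = 36 (T(Y, v) = (-4 - 2)² = (-6)² = 36)
(T(-5, S(3)) + Q)² = (36 + 81)² = 117² = 13689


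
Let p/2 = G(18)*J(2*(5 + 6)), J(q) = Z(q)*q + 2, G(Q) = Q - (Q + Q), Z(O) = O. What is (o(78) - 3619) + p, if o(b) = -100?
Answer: -21215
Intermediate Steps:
G(Q) = -Q (G(Q) = Q - 2*Q = -Q)
J(q) = 2 + q² (J(q) = q*q + 2 = q² + 2 = 2 + q²)
p = -17496 (p = 2*((-1*18)*(2 + (2*(5 + 6))²)) = 2*(-18*(2 + (2*11)²)) = 2*(-18*(2 + 22²)) = 2*(-18*(2 + 484)) = 2*(-18*486) = 2*(-8748) = -17496)
(o(78) - 3619) + p = (-100 - 3619) - 17496 = -3719 - 17496 = -21215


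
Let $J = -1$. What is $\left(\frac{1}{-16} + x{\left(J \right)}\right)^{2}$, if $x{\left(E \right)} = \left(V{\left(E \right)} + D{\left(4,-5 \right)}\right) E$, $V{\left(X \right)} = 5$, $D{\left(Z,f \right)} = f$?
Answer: $\frac{1}{256} \approx 0.0039063$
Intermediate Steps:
$x{\left(E \right)} = 0$ ($x{\left(E \right)} = \left(5 - 5\right) E = 0 E = 0$)
$\left(\frac{1}{-16} + x{\left(J \right)}\right)^{2} = \left(\frac{1}{-16} + 0\right)^{2} = \left(- \frac{1}{16} + 0\right)^{2} = \left(- \frac{1}{16}\right)^{2} = \frac{1}{256}$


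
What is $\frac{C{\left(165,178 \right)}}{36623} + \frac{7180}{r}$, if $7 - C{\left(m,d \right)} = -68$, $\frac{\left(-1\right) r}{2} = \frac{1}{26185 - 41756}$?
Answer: $\frac{2047221671545}{36623} \approx 5.59 \cdot 10^{7}$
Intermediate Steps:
$r = \frac{2}{15571}$ ($r = - \frac{2}{26185 - 41756} = - \frac{2}{-15571} = \left(-2\right) \left(- \frac{1}{15571}\right) = \frac{2}{15571} \approx 0.00012844$)
$C{\left(m,d \right)} = 75$ ($C{\left(m,d \right)} = 7 - -68 = 7 + 68 = 75$)
$\frac{C{\left(165,178 \right)}}{36623} + \frac{7180}{r} = \frac{75}{36623} + \frac{7180}{\frac{2}{15571}} = 75 \cdot \frac{1}{36623} + 7180 \cdot \frac{15571}{2} = \frac{75}{36623} + 55899890 = \frac{2047221671545}{36623}$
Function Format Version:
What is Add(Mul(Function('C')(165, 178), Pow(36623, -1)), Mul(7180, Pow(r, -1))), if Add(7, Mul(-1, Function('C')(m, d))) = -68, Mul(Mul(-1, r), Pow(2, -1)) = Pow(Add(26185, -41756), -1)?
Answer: Rational(2047221671545, 36623) ≈ 5.5900e+7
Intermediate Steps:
r = Rational(2, 15571) (r = Mul(-2, Pow(Add(26185, -41756), -1)) = Mul(-2, Pow(-15571, -1)) = Mul(-2, Rational(-1, 15571)) = Rational(2, 15571) ≈ 0.00012844)
Function('C')(m, d) = 75 (Function('C')(m, d) = Add(7, Mul(-1, -68)) = Add(7, 68) = 75)
Add(Mul(Function('C')(165, 178), Pow(36623, -1)), Mul(7180, Pow(r, -1))) = Add(Mul(75, Pow(36623, -1)), Mul(7180, Pow(Rational(2, 15571), -1))) = Add(Mul(75, Rational(1, 36623)), Mul(7180, Rational(15571, 2))) = Add(Rational(75, 36623), 55899890) = Rational(2047221671545, 36623)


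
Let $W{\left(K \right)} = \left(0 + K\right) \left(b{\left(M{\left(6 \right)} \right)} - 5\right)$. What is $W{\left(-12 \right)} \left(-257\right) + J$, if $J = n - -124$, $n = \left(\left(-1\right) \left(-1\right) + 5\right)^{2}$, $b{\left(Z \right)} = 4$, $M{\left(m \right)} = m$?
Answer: $-2924$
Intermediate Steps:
$n = 36$ ($n = \left(1 + 5\right)^{2} = 6^{2} = 36$)
$W{\left(K \right)} = - K$ ($W{\left(K \right)} = \left(0 + K\right) \left(4 - 5\right) = K \left(-1\right) = - K$)
$J = 160$ ($J = 36 - -124 = 36 + 124 = 160$)
$W{\left(-12 \right)} \left(-257\right) + J = \left(-1\right) \left(-12\right) \left(-257\right) + 160 = 12 \left(-257\right) + 160 = -3084 + 160 = -2924$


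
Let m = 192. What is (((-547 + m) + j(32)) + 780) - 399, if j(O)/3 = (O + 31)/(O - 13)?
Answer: 683/19 ≈ 35.947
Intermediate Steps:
j(O) = 3*(31 + O)/(-13 + O) (j(O) = 3*((O + 31)/(O - 13)) = 3*((31 + O)/(-13 + O)) = 3*(31 + O)/(-13 + O))
(((-547 + m) + j(32)) + 780) - 399 = (((-547 + 192) + 3*(31 + 32)/(-13 + 32)) + 780) - 399 = ((-355 + 3*63/19) + 780) - 399 = ((-355 + 3*(1/19)*63) + 780) - 399 = ((-355 + 189/19) + 780) - 399 = (-6556/19 + 780) - 399 = 8264/19 - 399 = 683/19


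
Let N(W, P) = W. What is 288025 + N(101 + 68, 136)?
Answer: 288194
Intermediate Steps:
288025 + N(101 + 68, 136) = 288025 + (101 + 68) = 288025 + 169 = 288194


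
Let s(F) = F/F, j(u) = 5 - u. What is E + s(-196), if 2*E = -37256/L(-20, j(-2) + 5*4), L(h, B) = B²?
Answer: -17899/729 ≈ -24.553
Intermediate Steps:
E = -18628/729 (E = (-37256/((5 - 1*(-2)) + 5*4)²)/2 = (-37256/((5 + 2) + 20)²)/2 = (-37256/(7 + 20)²)/2 = (-37256/(27²))/2 = (-37256/729)/2 = (-37256*1/729)/2 = (½)*(-37256/729) = -18628/729 ≈ -25.553)
s(F) = 1
E + s(-196) = -18628/729 + 1 = -17899/729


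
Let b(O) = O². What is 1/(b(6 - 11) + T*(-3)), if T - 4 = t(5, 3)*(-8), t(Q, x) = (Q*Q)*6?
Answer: 1/3613 ≈ 0.00027678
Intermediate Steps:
t(Q, x) = 6*Q² (t(Q, x) = Q²*6 = 6*Q²)
T = -1196 (T = 4 + (6*5²)*(-8) = 4 + (6*25)*(-8) = 4 + 150*(-8) = 4 - 1200 = -1196)
1/(b(6 - 11) + T*(-3)) = 1/((6 - 11)² - 1196*(-3)) = 1/((-5)² + 3588) = 1/(25 + 3588) = 1/3613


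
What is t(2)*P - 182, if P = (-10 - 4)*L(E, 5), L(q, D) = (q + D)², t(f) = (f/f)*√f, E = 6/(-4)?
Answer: -182 - 343*√2/2 ≈ -424.54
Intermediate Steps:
E = -3/2 (E = 6*(-¼) = -3/2 ≈ -1.5000)
t(f) = √f (t(f) = 1*√f = √f)
L(q, D) = (D + q)²
P = -343/2 (P = (-10 - 4)*(5 - 3/2)² = -14*(7/2)² = -14*49/4 = -343/2 ≈ -171.50)
t(2)*P - 182 = √2*(-343/2) - 182 = -343*√2/2 - 182 = -182 - 343*√2/2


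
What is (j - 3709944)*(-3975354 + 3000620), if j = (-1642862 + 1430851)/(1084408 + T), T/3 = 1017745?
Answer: 14962580220359880202/4137643 ≈ 3.6162e+12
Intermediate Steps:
T = 3053235 (T = 3*1017745 = 3053235)
j = -212011/4137643 (j = (-1642862 + 1430851)/(1084408 + 3053235) = -212011/4137643 ≈ -0.051240)
(j - 3709944)*(-3975354 + 3000620) = (-212011/4137643 - 3709944)*(-3975354 + 3000620) = -15350424034003/4137643*(-974734) = 14962580220359880202/4137643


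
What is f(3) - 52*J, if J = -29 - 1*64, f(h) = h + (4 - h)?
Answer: 4840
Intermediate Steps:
f(h) = 4
J = -93 (J = -29 - 64 = -93)
f(3) - 52*J = 4 - 52*(-93) = 4 + 4836 = 4840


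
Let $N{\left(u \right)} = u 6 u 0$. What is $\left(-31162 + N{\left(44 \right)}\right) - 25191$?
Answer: $-56353$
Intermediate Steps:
$N{\left(u \right)} = 0$ ($N{\left(u \right)} = 6 u u 0 = 6 u^{2} \cdot 0 = 0$)
$\left(-31162 + N{\left(44 \right)}\right) - 25191 = \left(-31162 + 0\right) - 25191 = -31162 - 25191 = -56353$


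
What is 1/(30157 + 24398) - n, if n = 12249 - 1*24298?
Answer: 657333196/54555 ≈ 12049.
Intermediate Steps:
n = -12049 (n = 12249 - 24298 = -12049)
1/(30157 + 24398) - n = 1/(30157 + 24398) - 1*(-12049) = 1/54555 + 12049 = 657333196/54555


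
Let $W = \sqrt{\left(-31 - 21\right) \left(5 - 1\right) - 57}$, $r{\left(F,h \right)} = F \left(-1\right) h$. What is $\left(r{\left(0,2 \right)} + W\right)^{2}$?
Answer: $-265$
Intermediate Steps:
$r{\left(F,h \right)} = - F h$
$W = i \sqrt{265}$ ($W = \sqrt{\left(-52\right) 4 - 57} = \sqrt{-208 - 57} = \sqrt{-265} = i \sqrt{265} \approx 16.279 i$)
$\left(r{\left(0,2 \right)} + W\right)^{2} = \left(\left(-1\right) 0 \cdot 2 + i \sqrt{265}\right)^{2} = \left(0 + i \sqrt{265}\right)^{2} = \left(i \sqrt{265}\right)^{2} = -265$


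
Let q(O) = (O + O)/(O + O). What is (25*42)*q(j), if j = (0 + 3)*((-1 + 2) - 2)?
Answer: 1050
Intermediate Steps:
j = -3 (j = 3*(1 - 2) = 3*(-1) = -3)
q(O) = 1 (q(O) = (2*O)/((2*O)) = (2*O)*(1/(2*O)) = 1)
(25*42)*q(j) = (25*42)*1 = 1050*1 = 1050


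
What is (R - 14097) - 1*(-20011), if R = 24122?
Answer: 30036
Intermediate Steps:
(R - 14097) - 1*(-20011) = (24122 - 14097) - 1*(-20011) = 10025 + 20011 = 30036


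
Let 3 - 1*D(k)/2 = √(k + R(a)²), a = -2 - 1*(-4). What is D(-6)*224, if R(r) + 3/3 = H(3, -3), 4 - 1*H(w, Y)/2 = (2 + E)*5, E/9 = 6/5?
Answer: 1344 - 448*√14635 ≈ -52853.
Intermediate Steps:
E = 54/5 (E = 9*(6/5) = 54/5 ≈ 10.800)
a = 2 (a = -2 + 4 = 2)
H(w, Y) = -120 (H(w, Y) = 8 - 2*(2 + 54/5)*5 = 8 - 128*5/5 = 8 - 2*64 = 8 - 128 = -120)
R(r) = -121 (R(r) = -1 - 120 = -121)
D(k) = 6 - 2*√(14641 + k) (D(k) = 6 - 2*√(k + (-121)²) = 6 - 2*√(k + 14641) = 6 - 2*√(14641 + k))
D(-6)*224 = (6 - 2*√(14641 - 6))*224 = (6 - 2*√14635)*224 = 1344 - 448*√14635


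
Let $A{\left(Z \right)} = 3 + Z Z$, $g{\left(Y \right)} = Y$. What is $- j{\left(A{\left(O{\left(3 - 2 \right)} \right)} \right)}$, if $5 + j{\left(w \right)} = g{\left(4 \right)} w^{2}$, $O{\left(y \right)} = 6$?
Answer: $-6079$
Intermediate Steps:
$A{\left(Z \right)} = 3 + Z^{2}$
$j{\left(w \right)} = -5 + 4 w^{2}$
$- j{\left(A{\left(O{\left(3 - 2 \right)} \right)} \right)} = - (-5 + 4 \left(3 + 6^{2}\right)^{2}) = - (-5 + 4 \left(3 + 36\right)^{2}) = - (-5 + 4 \cdot 39^{2}) = - (-5 + 4 \cdot 1521) = - (-5 + 6084) = \left(-1\right) 6079 = -6079$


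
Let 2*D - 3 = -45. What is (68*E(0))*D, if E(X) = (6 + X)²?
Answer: -51408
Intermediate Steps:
D = -21 (D = 3/2 + (½)*(-45) = 3/2 - 45/2 = -21)
(68*E(0))*D = (68*(6 + 0)²)*(-21) = (68*6²)*(-21) = (68*36)*(-21) = 2448*(-21) = -51408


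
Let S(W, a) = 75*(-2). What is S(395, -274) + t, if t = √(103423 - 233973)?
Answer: -150 + 5*I*√5222 ≈ -150.0 + 361.32*I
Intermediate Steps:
S(W, a) = -150
t = 5*I*√5222 (t = √(-130550) = 5*I*√5222 ≈ 361.32*I)
S(395, -274) + t = -150 + 5*I*√5222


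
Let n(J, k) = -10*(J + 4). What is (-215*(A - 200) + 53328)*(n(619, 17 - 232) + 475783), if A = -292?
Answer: 74709638724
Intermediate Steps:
n(J, k) = -40 - 10*J (n(J, k) = -10*(4 + J) = -40 - 10*J)
(-215*(A - 200) + 53328)*(n(619, 17 - 232) + 475783) = (-215*(-292 - 200) + 53328)*((-40 - 10*619) + 475783) = (-215*(-492) + 53328)*((-40 - 6190) + 475783) = (105780 + 53328)*(-6230 + 475783) = 159108*469553 = 74709638724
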